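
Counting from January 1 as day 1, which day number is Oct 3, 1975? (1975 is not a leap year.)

Days in months before Oct: 31 + 28 + 31 + 30 + 31 + 30 + 31 + 31 + 30 = 273.
Plus 3 days into Oct → day 276.

276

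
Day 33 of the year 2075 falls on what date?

January has 31 days (33 − 31 = 2 remain).
2 into February → February 2.

2075-02-02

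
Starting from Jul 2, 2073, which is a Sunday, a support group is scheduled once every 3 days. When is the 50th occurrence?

The 50th occurrence is 49 intervals after the first: 49 × 3 = 147 days after Jul 2, 2073.
Jul has 31 days — 29 days to the end of Jul leaves 118.
Aug has 31 days (87 left).
Sep has 30 days (57 left).
Oct has 31 days (26 left).
26 days into Nov → Nov 26, 2073.

Nov 26, 2073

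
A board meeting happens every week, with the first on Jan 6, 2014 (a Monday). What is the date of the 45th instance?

The 45th occurrence is 44 intervals after the first: 44 × 7 = 308 days after Jan 6, 2014.
Jan has 31 days — 25 days to the end of Jan leaves 283.
Feb has 28 days (255 left).
Mar has 31 days (224 left).
Apr has 30 days (194 left).
May has 31 days (163 left).
Jun has 30 days (133 left).
Jul has 31 days (102 left).
Aug has 31 days (71 left).
Sep has 30 days (41 left).
Oct has 31 days (10 left).
10 days into Nov → Nov 10, 2014.

Nov 10, 2014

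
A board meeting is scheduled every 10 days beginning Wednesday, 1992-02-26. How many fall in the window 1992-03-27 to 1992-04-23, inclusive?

3

Occurrences land 10·i days after 1992-02-26 for i = 0, 1, 2, …
1992-03-27 is 30 days after the start; 30 ÷ 10 = 3 remainder 0. First occurrence in the window: #4 on 1992-03-27 (3×10 = 30 days in).
1992-04-23 is 57 days after the start; 57 ÷ 10 = 5 remainder 7. Last occurrence in the window: #6 on 1992-04-16.
Occurrences #4 through #6: 3 in total.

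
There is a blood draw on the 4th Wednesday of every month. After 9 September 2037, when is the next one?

23 September 2037

September 2037 starts on a Tuesday; its first Wednesday is the 2nd, so the 4th Wednesday is the 23rd — 23 September 2037.
23 September 2037 is after 9 September 2037, so that is the next one.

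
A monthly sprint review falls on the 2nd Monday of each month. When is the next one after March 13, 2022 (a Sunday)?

March 2022 starts on a Tuesday; its first Monday is the 7th, so the 2nd Monday is the 14th — March 14, 2022.
March 14, 2022 is after March 13, 2022, so that is the next one.

March 14, 2022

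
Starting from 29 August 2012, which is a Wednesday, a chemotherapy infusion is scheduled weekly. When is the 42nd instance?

The 42nd occurrence is 41 intervals after the first: 41 × 7 = 287 days after 29 August 2012.
August has 31 days — 2 days to the end of August leaves 285.
September has 30 days (255 left).
October has 31 days (224 left).
November has 30 days (194 left).
December has 31 days (163 left).
January has 31 days (132 left).
February has 28 days (104 left).
March has 31 days (73 left).
April has 30 days (43 left).
May has 31 days (12 left).
12 days into June → 12 June 2013.

12 June 2013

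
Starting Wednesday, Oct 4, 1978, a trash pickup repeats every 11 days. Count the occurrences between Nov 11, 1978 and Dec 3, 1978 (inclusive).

Occurrences land 11·i days after Oct 4, 1978 for i = 0, 1, 2, …
Nov 11, 1978 is 38 days after the start; 38 ÷ 11 = 3 remainder 5; since the remainder is 5, round up to i = 4. First occurrence in the window: #5 on Nov 17, 1978 (4×11 = 44 days in).
Dec 3, 1978 is 60 days after the start; 60 ÷ 11 = 5 remainder 5. Last occurrence in the window: #6 on Nov 28, 1978.
Occurrences #5 through #6: 2 in total.

2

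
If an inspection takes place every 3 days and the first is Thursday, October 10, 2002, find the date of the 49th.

The 49th occurrence is 48 intervals after the first: 48 × 3 = 144 days after October 10, 2002.
October has 31 days — 21 days to the end of October leaves 123.
November has 30 days (93 left).
December has 31 days (62 left).
January has 31 days (31 left).
February has 28 days (3 left).
3 days into March → March 3, 2003.

March 3, 2003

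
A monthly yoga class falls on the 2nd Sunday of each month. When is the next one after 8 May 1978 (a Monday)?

14 May 1978

May 1978 starts on a Monday; its first Sunday is the 7th, so the 2nd Sunday is the 14th — 14 May 1978.
14 May 1978 is after 8 May 1978, so that is the next one.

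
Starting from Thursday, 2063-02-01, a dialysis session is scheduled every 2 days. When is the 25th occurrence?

2063-03-21

The 25th occurrence is 24 intervals after the first: 24 × 2 = 48 days after 2063-02-01.
February has 28 days — 27 days to the end of February leaves 21.
21 days into March → 2063-03-21.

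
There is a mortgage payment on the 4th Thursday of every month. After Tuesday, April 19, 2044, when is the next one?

April 28, 2044

April 2044 starts on a Friday; its first Thursday is the 7th, so the 4th Thursday is the 28th — April 28, 2044.
April 28, 2044 is after April 19, 2044, so that is the next one.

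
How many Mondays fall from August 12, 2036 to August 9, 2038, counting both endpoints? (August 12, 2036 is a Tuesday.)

August 12, 2036 is a Tuesday; the first Monday on or after it is August 18, 2036 (6 days later).
From August 18, 2036 to August 9, 2038: 135 + 365 + 221 = 721 days (rest of 2036, 2037, to August 9, 2038 in 2038).
721 ÷ 7 = 103 full weeks with remainder 0, so 103 more Mondays after the first → 104.

104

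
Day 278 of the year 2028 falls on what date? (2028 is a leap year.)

October 4, 2028

January has 31 days (278 − 31 = 247 remain).
February has 29 days (247 − 29 = 218 remain).
March has 31 days (218 − 31 = 187 remain).
April has 30 days (187 − 30 = 157 remain).
May has 31 days (157 − 31 = 126 remain).
June has 30 days (126 − 30 = 96 remain).
July has 31 days (96 − 31 = 65 remain).
August has 31 days (65 − 31 = 34 remain).
September has 30 days (34 − 30 = 4 remain).
4 into October → October 4.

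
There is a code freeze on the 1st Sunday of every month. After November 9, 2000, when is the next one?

December 3, 2000

November 2000 starts on a Wednesday, so its 1st Sunday is November 5, 2000 (4 days in).
That is not after November 9, 2000, so look at December 2000.
December 2000 starts on a Friday, so its 1st Sunday is December 3, 2000 (2 days in).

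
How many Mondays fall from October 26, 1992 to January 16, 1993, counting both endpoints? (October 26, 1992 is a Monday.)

12

October 26, 1992 is a Monday; the first Monday on or after it is October 26, 1992.
From October 26, 1992 to January 16, 1993: 5 + 30 + 31 + 16 = 82 days (rest of October, November, December, January).
82 ÷ 7 = 11 full weeks with remainder 5, so 11 more Mondays after the first → 12.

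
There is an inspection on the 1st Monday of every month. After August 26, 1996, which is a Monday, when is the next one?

September 2, 1996

August 1996 starts on a Thursday, so its 1st Monday is August 5, 1996 (4 days in).
That is not after August 26, 1996, so look at September 1996.
September 1996 starts on a Sunday, so its 1st Monday is September 2, 1996 (1 day in).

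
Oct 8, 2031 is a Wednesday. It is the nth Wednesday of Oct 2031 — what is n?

2nd

Day 8 falls in week ⌈8/7⌉ of the month.
Days 1–7 hold the 1st Wednesday, 8–14 the 2nd, 15–21 the 3rd, 22–28 the 4th, 29–31 the 5th.
8 is in the range for the 2nd.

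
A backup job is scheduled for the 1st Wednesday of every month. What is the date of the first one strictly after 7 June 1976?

June 1976 starts on a Tuesday, so its 1st Wednesday is 2 June 1976 (1 day in).
That is not after 7 June 1976, so look at July 1976.
July 1976 starts on a Thursday, so its 1st Wednesday is 7 July 1976 (6 days in).

7 July 1976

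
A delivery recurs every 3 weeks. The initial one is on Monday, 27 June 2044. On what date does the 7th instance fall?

31 October 2044

The 7th occurrence is 6 intervals after the first: 6 × 21 = 126 days after 27 June 2044.
June has 30 days — 3 days to the end of June leaves 123.
July has 31 days (92 left).
August has 31 days (61 left).
September has 30 days (31 left).
31 days into October → 31 October 2044.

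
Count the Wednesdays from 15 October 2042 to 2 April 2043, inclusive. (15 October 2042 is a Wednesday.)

15 October 2042 is a Wednesday; the first Wednesday on or after it is 15 October 2042.
From 15 October 2042 to 2 April 2043: 16 + 30 + 31 + 31 + 28 + 31 + 2 = 169 days (rest of October, November, December, January, February, March, April).
169 ÷ 7 = 24 full weeks with remainder 1, so 24 more Wednesdays after the first → 25.

25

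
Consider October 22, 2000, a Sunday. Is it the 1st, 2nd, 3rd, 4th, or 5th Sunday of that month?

4th

Day 22 falls in week ⌈22/7⌉ of the month.
Days 1–7 hold the 1st Sunday, 8–14 the 2nd, 15–21 the 3rd, 22–28 the 4th, 29–31 the 5th.
22 is in the range for the 4th.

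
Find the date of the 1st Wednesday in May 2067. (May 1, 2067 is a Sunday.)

May 2067 begins on a Sunday, so the first Wednesday is May 4 (3 days later).

4 May 2067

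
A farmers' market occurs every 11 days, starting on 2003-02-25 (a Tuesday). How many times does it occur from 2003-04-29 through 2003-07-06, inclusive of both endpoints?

6

Occurrences land 11·i days after 2003-02-25 for i = 0, 1, 2, …
2003-04-29 is 63 days after the start; 63 ÷ 11 = 5 remainder 8; since the remainder is 8, round up to i = 6. First occurrence in the window: #7 on 2003-05-02 (6×11 = 66 days in).
2003-07-06 is 131 days after the start; 131 ÷ 11 = 11 remainder 10. Last occurrence in the window: #12 on 2003-06-26.
Occurrences #7 through #12: 6 in total.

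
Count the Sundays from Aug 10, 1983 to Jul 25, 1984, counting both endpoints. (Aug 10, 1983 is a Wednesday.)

50

Aug 10, 1983 is a Wednesday; the first Sunday on or after it is Aug 14, 1983 (4 days later).
From Aug 14, 1983 to Jul 25, 1984: 139 + 207 = 346 days (rest of 1983, to Jul 25, 1984 in 1984).
346 ÷ 7 = 49 full weeks with remainder 3, so 49 more Sundays after the first → 50.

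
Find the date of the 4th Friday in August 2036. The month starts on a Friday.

August 2036 begins on a Friday, so the first Friday is August 1.
The 4th Friday is 3 weeks later: 1 + 21 = 22.

22 August 2036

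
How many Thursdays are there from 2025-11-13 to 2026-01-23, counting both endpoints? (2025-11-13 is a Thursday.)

2025-11-13 is a Thursday; the first Thursday on or after it is 2025-11-13.
From 2025-11-13 to 2026-01-23: 17 + 31 + 23 = 71 days (rest of November, December, January).
71 ÷ 7 = 10 full weeks with remainder 1, so 10 more Thursdays after the first → 11.

11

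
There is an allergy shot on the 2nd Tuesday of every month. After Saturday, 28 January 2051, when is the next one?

14 February 2051

January 2051 starts on a Sunday; its first Tuesday is the 3rd, so the 2nd Tuesday is the 10th — 10 January 2051.
That is not after 28 January 2051, so look at February 2051.
February 2051 starts on a Wednesday; its first Tuesday is the 7th, so the 2nd Tuesday is the 14th — 14 February 2051.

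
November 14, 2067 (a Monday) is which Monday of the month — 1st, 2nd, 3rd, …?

2nd

Day 14 falls in week ⌈14/7⌉ of the month.
Days 1–7 hold the 1st Monday, 8–14 the 2nd, 15–21 the 3rd, 22–28 the 4th, 29–31 the 5th.
14 is in the range for the 2nd.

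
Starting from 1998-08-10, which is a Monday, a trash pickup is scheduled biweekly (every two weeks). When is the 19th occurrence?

The 19th occurrence is 18 intervals after the first: 18 × 14 = 252 days after 1998-08-10.
August has 31 days — 21 days to the end of August leaves 231.
September has 30 days (201 left).
October has 31 days (170 left).
November has 30 days (140 left).
December has 31 days (109 left).
January has 31 days (78 left).
February has 28 days (50 left).
March has 31 days (19 left).
19 days into April → 1999-04-19.

1999-04-19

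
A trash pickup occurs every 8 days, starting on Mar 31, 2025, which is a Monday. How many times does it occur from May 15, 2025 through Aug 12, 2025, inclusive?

Occurrences land 8·i days after Mar 31, 2025 for i = 0, 1, 2, …
May 15, 2025 is 45 days after the start; 45 ÷ 8 = 5 remainder 5; since the remainder is 5, round up to i = 6. First occurrence in the window: #7 on May 18, 2025 (6×8 = 48 days in).
Aug 12, 2025 is 134 days after the start; 134 ÷ 8 = 16 remainder 6. Last occurrence in the window: #17 on Aug 6, 2025.
Occurrences #7 through #17: 11 in total.

11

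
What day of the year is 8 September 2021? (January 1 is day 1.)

251

Days in months before September: 31 + 28 + 31 + 30 + 31 + 30 + 31 + 31 = 243.
Plus 8 days into September → day 251.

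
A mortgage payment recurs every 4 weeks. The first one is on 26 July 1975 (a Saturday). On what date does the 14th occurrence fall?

24 July 1976

The 14th occurrence is 13 intervals after the first: 13 × 28 = 364 days after 26 July 1975.
July has 31 days — 5 days to the end of July leaves 359.
August has 31 days (328 left).
September has 30 days (298 left).
October has 31 days (267 left).
November has 30 days (237 left).
December has 31 days (206 left).
January has 31 days (175 left).
February has 29 days (146 left).
March has 31 days (115 left).
April has 30 days (85 left).
May has 31 days (54 left).
June has 30 days (24 left).
24 days into July → 24 July 1976.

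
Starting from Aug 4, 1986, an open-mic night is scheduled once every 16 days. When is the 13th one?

Feb 12, 1987

The 13th occurrence is 12 intervals after the first: 12 × 16 = 192 days after Aug 4, 1986.
Aug has 31 days — 27 days to the end of Aug leaves 165.
Sep has 30 days (135 left).
Oct has 31 days (104 left).
Nov has 30 days (74 left).
Dec has 31 days (43 left).
Jan has 31 days (12 left).
12 days into Feb → Feb 12, 1987.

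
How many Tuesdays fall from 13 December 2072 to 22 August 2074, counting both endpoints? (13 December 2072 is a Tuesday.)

13 December 2072 is a Tuesday; the first Tuesday on or after it is 13 December 2072.
From 13 December 2072 to 22 August 2074: 18 + 365 + 234 = 617 days (rest of 2072, 2073, to 22 August 2074 in 2074).
617 ÷ 7 = 88 full weeks with remainder 1, so 88 more Tuesdays after the first → 89.

89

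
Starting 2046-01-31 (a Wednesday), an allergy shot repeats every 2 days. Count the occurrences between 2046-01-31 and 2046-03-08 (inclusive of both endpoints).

19

Occurrences land 2·i days after 2046-01-31 for i = 0, 1, 2, …
The window opens on the start date, so the first occurrence inside is #1 on 2046-01-31.
2046-03-08 is 36 days after the start; 36 ÷ 2 = 18 remainder 0. Last occurrence in the window: #19 on 2046-03-08.
Occurrences #1 through #19: 19 in total.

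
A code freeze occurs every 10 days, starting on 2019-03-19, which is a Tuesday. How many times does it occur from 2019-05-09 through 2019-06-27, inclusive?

5

Occurrences land 10·i days after 2019-03-19 for i = 0, 1, 2, …
2019-05-09 is 51 days after the start; 51 ÷ 10 = 5 remainder 1; since the remainder is 1, round up to i = 6. First occurrence in the window: #7 on 2019-05-18 (6×10 = 60 days in).
2019-06-27 is 100 days after the start; 100 ÷ 10 = 10 remainder 0. Last occurrence in the window: #11 on 2019-06-27.
Occurrences #7 through #11: 5 in total.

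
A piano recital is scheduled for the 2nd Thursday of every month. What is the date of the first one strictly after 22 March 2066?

8 April 2066

March 2066 starts on a Monday; its first Thursday is the 4th, so the 2nd Thursday is the 11th — 11 March 2066.
That is not after 22 March 2066, so look at April 2066.
April 2066 starts on a Thursday; its first Thursday is the 1st, so the 2nd Thursday is the 8th — 8 April 2066.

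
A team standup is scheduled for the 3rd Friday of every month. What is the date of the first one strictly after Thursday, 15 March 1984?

16 March 1984

March 1984 starts on a Thursday; its first Friday is the 2nd, so the 3rd Friday is the 16th — 16 March 1984.
16 March 1984 is after 15 March 1984, so that is the next one.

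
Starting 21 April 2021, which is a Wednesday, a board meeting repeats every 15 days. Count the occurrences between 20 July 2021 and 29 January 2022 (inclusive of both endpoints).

Occurrences land 15·i days after 21 April 2021 for i = 0, 1, 2, …
20 July 2021 is 90 days after the start; 90 ÷ 15 = 6 remainder 0. First occurrence in the window: #7 on 20 July 2021 (6×15 = 90 days in).
29 January 2022 is 283 days after the start; 283 ÷ 15 = 18 remainder 13. Last occurrence in the window: #19 on 16 January 2022.
Occurrences #7 through #19: 13 in total.

13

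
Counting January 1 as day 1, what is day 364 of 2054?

January has 31 days (364 − 31 = 333 remain).
February has 28 days (333 − 28 = 305 remain).
March has 31 days (305 − 31 = 274 remain).
April has 30 days (274 − 30 = 244 remain).
May has 31 days (244 − 31 = 213 remain).
June has 30 days (213 − 30 = 183 remain).
July has 31 days (183 − 31 = 152 remain).
August has 31 days (152 − 31 = 121 remain).
September has 30 days (121 − 30 = 91 remain).
October has 31 days (91 − 31 = 60 remain).
November has 30 days (60 − 30 = 30 remain).
30 into December → December 30.

30 December 2054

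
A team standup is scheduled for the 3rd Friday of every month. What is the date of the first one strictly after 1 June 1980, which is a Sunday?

20 June 1980

June 1980 starts on a Sunday; its first Friday is the 6th, so the 3rd Friday is the 20th — 20 June 1980.
20 June 1980 is after 1 June 1980, so that is the next one.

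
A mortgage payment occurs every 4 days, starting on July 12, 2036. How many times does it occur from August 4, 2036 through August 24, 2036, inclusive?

5

Occurrences land 4·i days after July 12, 2036 for i = 0, 1, 2, …
August 4, 2036 is 23 days after the start; 23 ÷ 4 = 5 remainder 3; since the remainder is 3, round up to i = 6. First occurrence in the window: #7 on August 5, 2036 (6×4 = 24 days in).
August 24, 2036 is 43 days after the start; 43 ÷ 4 = 10 remainder 3. Last occurrence in the window: #11 on August 21, 2036.
Occurrences #7 through #11: 5 in total.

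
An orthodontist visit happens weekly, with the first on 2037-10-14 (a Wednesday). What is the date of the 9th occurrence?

2037-12-09

The 9th occurrence is 8 intervals after the first: 8 × 7 = 56 days after 2037-10-14.
October has 31 days — 17 days to the end of October leaves 39.
November has 30 days (9 left).
9 days into December → 2037-12-09.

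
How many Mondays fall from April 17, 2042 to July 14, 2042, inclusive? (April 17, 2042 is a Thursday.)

April 17, 2042 is a Thursday; the first Monday on or after it is April 21, 2042 (4 days later).
From April 21, 2042 to July 14, 2042: 9 + 31 + 30 + 14 = 84 days (rest of April, May, June, July).
84 ÷ 7 = 12 full weeks with remainder 0, so 12 more Mondays after the first → 13.

13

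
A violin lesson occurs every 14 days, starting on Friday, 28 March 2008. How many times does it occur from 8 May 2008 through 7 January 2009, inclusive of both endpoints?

18

Occurrences land 14·i days after 28 March 2008 for i = 0, 1, 2, …
8 May 2008 is 41 days after the start; 41 ÷ 14 = 2 remainder 13; since the remainder is 13, round up to i = 3. First occurrence in the window: #4 on 9 May 2008 (3×14 = 42 days in).
7 January 2009 is 285 days after the start; 285 ÷ 14 = 20 remainder 5. Last occurrence in the window: #21 on 2 January 2009.
Occurrences #4 through #21: 18 in total.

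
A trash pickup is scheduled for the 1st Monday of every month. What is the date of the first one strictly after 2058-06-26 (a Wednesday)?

June 2058 starts on a Saturday, so its 1st Monday is 2058-06-03 (2 days in).
That is not after 2058-06-26, so look at July 2058.
July 2058 starts on a Monday, so its 1st Monday is 2058-07-01.

2058-07-01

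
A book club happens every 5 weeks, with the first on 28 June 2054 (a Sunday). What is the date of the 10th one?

9 May 2055

The 10th occurrence is 9 intervals after the first: 9 × 35 = 315 days after 28 June 2054.
June has 30 days — 2 days to the end of June leaves 313.
July has 31 days (282 left).
August has 31 days (251 left).
September has 30 days (221 left).
October has 31 days (190 left).
November has 30 days (160 left).
December has 31 days (129 left).
January has 31 days (98 left).
February has 28 days (70 left).
March has 31 days (39 left).
April has 30 days (9 left).
9 days into May → 9 May 2055.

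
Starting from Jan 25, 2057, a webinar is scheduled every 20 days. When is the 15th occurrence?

Nov 1, 2057

The 15th occurrence is 14 intervals after the first: 14 × 20 = 280 days after Jan 25, 2057.
Jan has 31 days — 6 days to the end of Jan leaves 274.
Feb has 28 days (246 left).
Mar has 31 days (215 left).
Apr has 30 days (185 left).
May has 31 days (154 left).
Jun has 30 days (124 left).
Jul has 31 days (93 left).
Aug has 31 days (62 left).
Sep has 30 days (32 left).
Oct has 31 days (1 left).
1 day into Nov → Nov 1, 2057.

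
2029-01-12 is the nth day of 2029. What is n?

12

Plus 12 days into January → day 12.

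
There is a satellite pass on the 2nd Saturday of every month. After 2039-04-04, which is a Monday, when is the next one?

April 2039 starts on a Friday; its first Saturday is the 2nd, so the 2nd Saturday is the 9th — 2039-04-09.
2039-04-09 is after 2039-04-04, so that is the next one.

2039-04-09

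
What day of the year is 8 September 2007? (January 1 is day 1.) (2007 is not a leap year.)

251

Days in months before September: 31 + 28 + 31 + 30 + 31 + 30 + 31 + 31 = 243.
Plus 8 days into September → day 251.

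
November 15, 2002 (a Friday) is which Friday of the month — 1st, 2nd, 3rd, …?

3rd

Day 15 falls in week ⌈15/7⌉ of the month.
Days 1–7 hold the 1st Friday, 8–14 the 2nd, 15–21 the 3rd, 22–28 the 4th, 29–31 the 5th.
15 is in the range for the 3rd.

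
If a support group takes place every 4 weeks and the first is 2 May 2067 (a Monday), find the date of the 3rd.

The 3rd occurrence is 2 intervals after the first: 2 × 28 = 56 days after 2 May 2067.
May has 31 days — 29 days to the end of May leaves 27.
27 days into June → 27 June 2067.

27 June 2067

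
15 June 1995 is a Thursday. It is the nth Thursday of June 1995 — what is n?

3rd

Day 15 falls in week ⌈15/7⌉ of the month.
Days 1–7 hold the 1st Thursday, 8–14 the 2nd, 15–21 the 3rd, 22–28 the 4th, 29–31 the 5th.
15 is in the range for the 3rd.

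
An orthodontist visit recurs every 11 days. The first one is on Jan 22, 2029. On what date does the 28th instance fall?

Nov 15, 2029

The 28th occurrence is 27 intervals after the first: 27 × 11 = 297 days after Jan 22, 2029.
Jan has 31 days — 9 days to the end of Jan leaves 288.
Feb has 28 days (260 left).
Mar has 31 days (229 left).
Apr has 30 days (199 left).
May has 31 days (168 left).
Jun has 30 days (138 left).
Jul has 31 days (107 left).
Aug has 31 days (76 left).
Sep has 30 days (46 left).
Oct has 31 days (15 left).
15 days into Nov → Nov 15, 2029.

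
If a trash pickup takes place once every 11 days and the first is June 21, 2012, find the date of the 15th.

November 22, 2012

The 15th occurrence is 14 intervals after the first: 14 × 11 = 154 days after June 21, 2012.
June has 30 days — 9 days to the end of June leaves 145.
July has 31 days (114 left).
August has 31 days (83 left).
September has 30 days (53 left).
October has 31 days (22 left).
22 days into November → November 22, 2012.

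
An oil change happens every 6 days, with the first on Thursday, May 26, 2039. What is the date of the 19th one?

September 11, 2039

The 19th occurrence is 18 intervals after the first: 18 × 6 = 108 days after May 26, 2039.
May has 31 days — 5 days to the end of May leaves 103.
June has 30 days (73 left).
July has 31 days (42 left).
August has 31 days (11 left).
11 days into September → September 11, 2039.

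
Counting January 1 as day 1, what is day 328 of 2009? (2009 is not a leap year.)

November 24, 2009

January has 31 days (328 − 31 = 297 remain).
February has 28 days (297 − 28 = 269 remain).
March has 31 days (269 − 31 = 238 remain).
April has 30 days (238 − 30 = 208 remain).
May has 31 days (208 − 31 = 177 remain).
June has 30 days (177 − 30 = 147 remain).
July has 31 days (147 − 31 = 116 remain).
August has 31 days (116 − 31 = 85 remain).
September has 30 days (85 − 30 = 55 remain).
October has 31 days (55 − 31 = 24 remain).
24 into November → November 24.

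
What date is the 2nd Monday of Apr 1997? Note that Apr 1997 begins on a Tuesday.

Apr 1997 begins on a Tuesday, so the first Monday is Apr 7 (6 days later).
The 2nd Monday is 1 weeks later: 7 + 7 = 14.

Apr 14, 1997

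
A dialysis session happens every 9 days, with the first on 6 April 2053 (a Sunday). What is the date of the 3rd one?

24 April 2053

The 3rd occurrence is 2 intervals after the first: 2 × 9 = 18 days after 6 April 2053.
18 days later is 24 April 2053.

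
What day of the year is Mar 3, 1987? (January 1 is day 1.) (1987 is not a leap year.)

62

Days in months before Mar: 31 + 28 = 59.
Plus 3 days into Mar → day 62.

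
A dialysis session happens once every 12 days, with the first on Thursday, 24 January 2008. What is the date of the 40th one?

6 May 2009

The 40th occurrence is 39 intervals after the first: 39 × 12 = 468 days after 24 January 2008.
January has 31 days — 7 days to the end of January leaves 461.
From end of January to end of 2008 is 335 days (126 left).
January has 31 days (95 left).
February has 28 days (67 left).
March has 31 days (36 left).
April has 30 days (6 left).
6 days into May → 6 May 2009.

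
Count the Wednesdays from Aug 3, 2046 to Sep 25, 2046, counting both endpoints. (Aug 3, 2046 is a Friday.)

7

Aug 3, 2046 is a Friday; the first Wednesday on or after it is Aug 8, 2046 (5 days later).
From Aug 8, 2046 to Sep 25, 2046: 23 + 25 = 48 days (rest of Aug, Sep).
48 ÷ 7 = 6 full weeks with remainder 6, so 6 more Wednesdays after the first → 7.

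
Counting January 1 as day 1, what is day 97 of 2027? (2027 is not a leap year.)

April 7, 2027

January has 31 days (97 − 31 = 66 remain).
February has 28 days (66 − 28 = 38 remain).
March has 31 days (38 − 31 = 7 remain).
7 into April → April 7.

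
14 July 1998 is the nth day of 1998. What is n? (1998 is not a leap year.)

195

Days in months before July: 31 + 28 + 31 + 30 + 31 + 30 = 181.
Plus 14 days into July → day 195.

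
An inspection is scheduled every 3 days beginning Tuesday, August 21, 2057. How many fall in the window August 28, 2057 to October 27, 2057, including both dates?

20

Occurrences land 3·i days after August 21, 2057 for i = 0, 1, 2, …
August 28, 2057 is 7 days after the start; 7 ÷ 3 = 2 remainder 1; since the remainder is 1, round up to i = 3. First occurrence in the window: #4 on August 30, 2057 (3×3 = 9 days in).
October 27, 2057 is 67 days after the start; 67 ÷ 3 = 22 remainder 1. Last occurrence in the window: #23 on October 26, 2057.
Occurrences #4 through #23: 20 in total.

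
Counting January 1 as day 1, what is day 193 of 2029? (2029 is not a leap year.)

January has 31 days (193 − 31 = 162 remain).
February has 28 days (162 − 28 = 134 remain).
March has 31 days (134 − 31 = 103 remain).
April has 30 days (103 − 30 = 73 remain).
May has 31 days (73 − 31 = 42 remain).
June has 30 days (42 − 30 = 12 remain).
12 into July → July 12.

12 July 2029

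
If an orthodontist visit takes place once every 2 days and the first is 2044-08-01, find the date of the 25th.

The 25th occurrence is 24 intervals after the first: 24 × 2 = 48 days after 2044-08-01.
August has 31 days — 30 days to the end of August leaves 18.
18 days into September → 2044-09-18.

2044-09-18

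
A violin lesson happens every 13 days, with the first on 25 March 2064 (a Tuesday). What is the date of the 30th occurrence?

6 April 2065

The 30th occurrence is 29 intervals after the first: 29 × 13 = 377 days after 25 March 2064.
March has 31 days — 6 days to the end of March leaves 371.
April has 30 days (341 left).
May has 31 days (310 left).
June has 30 days (280 left).
July has 31 days (249 left).
August has 31 days (218 left).
September has 30 days (188 left).
October has 31 days (157 left).
November has 30 days (127 left).
December has 31 days (96 left).
January has 31 days (65 left).
February has 28 days (37 left).
March has 31 days (6 left).
6 days into April → 6 April 2065.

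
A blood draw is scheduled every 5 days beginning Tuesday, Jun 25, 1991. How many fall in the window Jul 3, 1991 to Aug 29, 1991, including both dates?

Occurrences land 5·i days after Jun 25, 1991 for i = 0, 1, 2, …
Jul 3, 1991 is 8 days after the start; 8 ÷ 5 = 1 remainder 3; since the remainder is 3, round up to i = 2. First occurrence in the window: #3 on Jul 5, 1991 (2×5 = 10 days in).
Aug 29, 1991 is 65 days after the start; 65 ÷ 5 = 13 remainder 0. Last occurrence in the window: #14 on Aug 29, 1991.
Occurrences #3 through #14: 12 in total.

12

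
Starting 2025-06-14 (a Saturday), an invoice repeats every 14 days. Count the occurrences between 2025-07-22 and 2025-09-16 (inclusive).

4

Occurrences land 14·i days after 2025-06-14 for i = 0, 1, 2, …
2025-07-22 is 38 days after the start; 38 ÷ 14 = 2 remainder 10; since the remainder is 10, round up to i = 3. First occurrence in the window: #4 on 2025-07-26 (3×14 = 42 days in).
2025-09-16 is 94 days after the start; 94 ÷ 14 = 6 remainder 10. Last occurrence in the window: #7 on 2025-09-06.
Occurrences #4 through #7: 4 in total.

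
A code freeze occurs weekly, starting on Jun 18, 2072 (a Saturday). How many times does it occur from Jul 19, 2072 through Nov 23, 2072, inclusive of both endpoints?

18

Occurrences land 7·i days after Jun 18, 2072 for i = 0, 1, 2, …
Jul 19, 2072 is 31 days after the start; 31 ÷ 7 = 4 remainder 3; since the remainder is 3, round up to i = 5. First occurrence in the window: #6 on Jul 23, 2072 (5×7 = 35 days in).
Nov 23, 2072 is 158 days after the start; 158 ÷ 7 = 22 remainder 4. Last occurrence in the window: #23 on Nov 19, 2072.
Occurrences #6 through #23: 18 in total.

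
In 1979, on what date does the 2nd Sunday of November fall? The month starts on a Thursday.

November 1979 begins on a Thursday, so the first Sunday is November 4 (3 days later).
The 2nd Sunday is 1 weeks later: 4 + 7 = 11.

November 11, 1979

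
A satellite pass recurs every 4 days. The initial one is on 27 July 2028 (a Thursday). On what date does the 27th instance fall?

8 November 2028

The 27th occurrence is 26 intervals after the first: 26 × 4 = 104 days after 27 July 2028.
July has 31 days — 4 days to the end of July leaves 100.
August has 31 days (69 left).
September has 30 days (39 left).
October has 31 days (8 left).
8 days into November → 8 November 2028.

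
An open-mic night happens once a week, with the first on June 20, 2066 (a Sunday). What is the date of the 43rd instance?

April 10, 2067

The 43rd occurrence is 42 intervals after the first: 42 × 7 = 294 days after June 20, 2066.
June has 30 days — 10 days to the end of June leaves 284.
July has 31 days (253 left).
August has 31 days (222 left).
September has 30 days (192 left).
October has 31 days (161 left).
November has 30 days (131 left).
December has 31 days (100 left).
January has 31 days (69 left).
February has 28 days (41 left).
March has 31 days (10 left).
10 days into April → April 10, 2067.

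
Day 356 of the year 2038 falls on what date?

December 22, 2038

January has 31 days (356 − 31 = 325 remain).
February has 28 days (325 − 28 = 297 remain).
March has 31 days (297 − 31 = 266 remain).
April has 30 days (266 − 30 = 236 remain).
May has 31 days (236 − 31 = 205 remain).
June has 30 days (205 − 30 = 175 remain).
July has 31 days (175 − 31 = 144 remain).
August has 31 days (144 − 31 = 113 remain).
September has 30 days (113 − 30 = 83 remain).
October has 31 days (83 − 31 = 52 remain).
November has 30 days (52 − 30 = 22 remain).
22 into December → December 22.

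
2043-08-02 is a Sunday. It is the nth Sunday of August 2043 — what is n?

Day 2 falls in week ⌈2/7⌉ of the month.
Days 1–7 hold the 1st Sunday, 8–14 the 2nd, 15–21 the 3rd, 22–28 the 4th, 29–31 the 5th.
2 is in the range for the 1st.

1st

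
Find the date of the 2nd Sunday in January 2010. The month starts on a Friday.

January 2010 begins on a Friday, so the first Sunday is January 3 (2 days later).
The 2nd Sunday is 1 weeks later: 3 + 7 = 10.

10 January 2010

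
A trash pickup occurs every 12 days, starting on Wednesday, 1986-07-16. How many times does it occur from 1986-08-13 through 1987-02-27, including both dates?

Occurrences land 12·i days after 1986-07-16 for i = 0, 1, 2, …
1986-08-13 is 28 days after the start; 28 ÷ 12 = 2 remainder 4; since the remainder is 4, round up to i = 3. First occurrence in the window: #4 on 1986-08-21 (3×12 = 36 days in).
1987-02-27 is 226 days after the start; 226 ÷ 12 = 18 remainder 10. Last occurrence in the window: #19 on 1987-02-17.
Occurrences #4 through #19: 16 in total.

16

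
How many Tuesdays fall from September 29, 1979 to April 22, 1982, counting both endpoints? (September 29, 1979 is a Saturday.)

134

September 29, 1979 is a Saturday; the first Tuesday on or after it is October 2, 1979 (3 days later).
From October 2, 1979 to April 22, 1982: 90 + 366 + 365 + 112 = 933 days (rest of 1979, 1980, 1981, to April 22, 1982 in 1982).
933 ÷ 7 = 133 full weeks with remainder 2, so 133 more Tuesdays after the first → 134.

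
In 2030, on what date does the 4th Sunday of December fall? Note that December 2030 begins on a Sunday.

22 December 2030

December 2030 begins on a Sunday, so the first Sunday is December 1.
The 4th Sunday is 3 weeks later: 1 + 21 = 22.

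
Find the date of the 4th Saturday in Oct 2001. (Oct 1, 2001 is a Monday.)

Oct 2001 begins on a Monday, so the first Saturday is Oct 6 (5 days later).
The 4th Saturday is 3 weeks later: 6 + 21 = 27.

Oct 27, 2001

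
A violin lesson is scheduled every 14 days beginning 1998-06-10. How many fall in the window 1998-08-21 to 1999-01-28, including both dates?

Occurrences land 14·i days after 1998-06-10 for i = 0, 1, 2, …
1998-08-21 is 72 days after the start; 72 ÷ 14 = 5 remainder 2; since the remainder is 2, round up to i = 6. First occurrence in the window: #7 on 1998-09-02 (6×14 = 84 days in).
1999-01-28 is 232 days after the start; 232 ÷ 14 = 16 remainder 8. Last occurrence in the window: #17 on 1999-01-20.
Occurrences #7 through #17: 11 in total.

11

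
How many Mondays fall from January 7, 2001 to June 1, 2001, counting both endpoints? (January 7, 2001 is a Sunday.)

January 7, 2001 is a Sunday; the first Monday on or after it is January 8, 2001 (1 day later).
From January 8, 2001 to June 1, 2001: 23 + 28 + 31 + 30 + 31 + 1 = 144 days (rest of January, February, March, April, May, June).
144 ÷ 7 = 20 full weeks with remainder 4, so 20 more Mondays after the first → 21.

21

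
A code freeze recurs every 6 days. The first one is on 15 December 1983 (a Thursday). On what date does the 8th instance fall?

26 January 1984

The 8th occurrence is 7 intervals after the first: 7 × 6 = 42 days after 15 December 1983.
December has 31 days — 16 days to the end of December leaves 26.
26 days into January → 26 January 1984.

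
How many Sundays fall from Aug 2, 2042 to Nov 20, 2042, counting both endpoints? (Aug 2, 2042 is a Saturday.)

Aug 2, 2042 is a Saturday; the first Sunday on or after it is Aug 3, 2042 (1 day later).
From Aug 3, 2042 to Nov 20, 2042: 28 + 30 + 31 + 20 = 109 days (rest of Aug, Sep, Oct, Nov).
109 ÷ 7 = 15 full weeks with remainder 4, so 15 more Sundays after the first → 16.

16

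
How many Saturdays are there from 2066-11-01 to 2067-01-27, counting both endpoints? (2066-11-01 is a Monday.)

2066-11-01 is a Monday; the first Saturday on or after it is 2066-11-06 (5 days later).
From 2066-11-06 to 2067-01-27: 24 + 31 + 27 = 82 days (rest of November, December, January).
82 ÷ 7 = 11 full weeks with remainder 5, so 11 more Saturdays after the first → 12.

12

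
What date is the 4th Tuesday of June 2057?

The first Tuesday of June 2057 is June 5.
The 4th Tuesday is 3 weeks later: 5 + 21 = 26.

June 26, 2057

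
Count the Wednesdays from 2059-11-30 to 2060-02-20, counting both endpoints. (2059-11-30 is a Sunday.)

2059-11-30 is a Sunday; the first Wednesday on or after it is 2059-12-03 (3 days later).
From 2059-12-03 to 2060-02-20: 28 + 31 + 20 = 79 days (rest of December, January, February).
79 ÷ 7 = 11 full weeks with remainder 2, so 11 more Wednesdays after the first → 12.

12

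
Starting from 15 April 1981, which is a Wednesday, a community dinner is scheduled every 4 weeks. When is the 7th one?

30 September 1981

The 7th occurrence is 6 intervals after the first: 6 × 28 = 168 days after 15 April 1981.
April has 30 days — 15 days to the end of April leaves 153.
May has 31 days (122 left).
June has 30 days (92 left).
July has 31 days (61 left).
August has 31 days (30 left).
30 days into September → 30 September 1981.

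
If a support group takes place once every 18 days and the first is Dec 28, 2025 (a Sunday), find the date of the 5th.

Mar 10, 2026

The 5th occurrence is 4 intervals after the first: 4 × 18 = 72 days after Dec 28, 2025.
Dec has 31 days — 3 days to the end of Dec leaves 69.
Jan has 31 days (38 left).
Feb has 28 days (10 left).
10 days into Mar → Mar 10, 2026.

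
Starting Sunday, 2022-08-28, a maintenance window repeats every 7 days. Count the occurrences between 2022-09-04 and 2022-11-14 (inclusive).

Occurrences land 7·i days after 2022-08-28 for i = 0, 1, 2, …
2022-09-04 is 7 days after the start; 7 ÷ 7 = 1 remainder 0. First occurrence in the window: #2 on 2022-09-04 (1×7 = 7 days in).
2022-11-14 is 78 days after the start; 78 ÷ 7 = 11 remainder 1. Last occurrence in the window: #12 on 2022-11-13.
Occurrences #2 through #12: 11 in total.

11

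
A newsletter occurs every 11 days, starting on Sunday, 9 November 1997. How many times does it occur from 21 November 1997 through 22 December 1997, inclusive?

2

Occurrences land 11·i days after 9 November 1997 for i = 0, 1, 2, …
21 November 1997 is 12 days after the start; 12 ÷ 11 = 1 remainder 1; since the remainder is 1, round up to i = 2. First occurrence in the window: #3 on 1 December 1997 (2×11 = 22 days in).
22 December 1997 is 43 days after the start; 43 ÷ 11 = 3 remainder 10. Last occurrence in the window: #4 on 12 December 1997.
Occurrences #3 through #4: 2 in total.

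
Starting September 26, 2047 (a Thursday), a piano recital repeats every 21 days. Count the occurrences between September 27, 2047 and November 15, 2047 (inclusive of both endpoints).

2

Occurrences land 21·i days after September 26, 2047 for i = 0, 1, 2, …
September 27, 2047 is 1 day after the start; 1 ÷ 21 = 0 remainder 1; since the remainder is 1, round up to i = 1. First occurrence in the window: #2 on October 17, 2047 (1×21 = 21 days in).
November 15, 2047 is 50 days after the start; 50 ÷ 21 = 2 remainder 8. Last occurrence in the window: #3 on November 7, 2047.
Occurrences #2 through #3: 2 in total.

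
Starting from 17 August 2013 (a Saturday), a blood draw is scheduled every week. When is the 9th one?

The 9th occurrence is 8 intervals after the first: 8 × 7 = 56 days after 17 August 2013.
August has 31 days — 14 days to the end of August leaves 42.
September has 30 days (12 left).
12 days into October → 12 October 2013.

12 October 2013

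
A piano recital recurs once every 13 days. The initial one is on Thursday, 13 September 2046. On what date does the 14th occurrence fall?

1 March 2047

The 14th occurrence is 13 intervals after the first: 13 × 13 = 169 days after 13 September 2046.
September has 30 days — 17 days to the end of September leaves 152.
October has 31 days (121 left).
November has 30 days (91 left).
December has 31 days (60 left).
January has 31 days (29 left).
February has 28 days (1 left).
1 day into March → 1 March 2047.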